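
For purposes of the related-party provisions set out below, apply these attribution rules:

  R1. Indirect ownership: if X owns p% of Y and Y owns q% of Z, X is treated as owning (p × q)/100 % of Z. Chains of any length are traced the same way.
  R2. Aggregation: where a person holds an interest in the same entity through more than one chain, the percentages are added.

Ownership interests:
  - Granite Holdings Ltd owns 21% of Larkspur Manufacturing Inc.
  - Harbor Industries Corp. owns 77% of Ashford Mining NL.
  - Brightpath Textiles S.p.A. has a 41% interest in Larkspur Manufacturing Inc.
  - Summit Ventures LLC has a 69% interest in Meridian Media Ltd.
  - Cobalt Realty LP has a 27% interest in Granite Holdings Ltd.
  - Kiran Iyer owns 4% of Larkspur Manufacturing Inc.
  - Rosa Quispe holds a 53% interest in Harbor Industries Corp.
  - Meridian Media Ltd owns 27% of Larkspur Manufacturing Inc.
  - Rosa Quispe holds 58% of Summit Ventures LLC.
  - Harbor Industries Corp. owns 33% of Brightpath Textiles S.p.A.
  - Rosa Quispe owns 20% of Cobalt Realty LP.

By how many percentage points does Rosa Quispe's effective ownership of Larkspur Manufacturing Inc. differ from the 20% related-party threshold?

0.8897

Chain via Summit Ventures LLC → Meridian Media Ltd (R1): 58% × 69% × 27% = 10.8054% of Larkspur Manufacturing Inc.
Chain via Harbor Industries Corp. → Brightpath Textiles S.p.A. (R1): 53% × 33% × 41% = 7.1709% of Larkspur Manufacturing Inc.
Chain via Cobalt Realty LP → Granite Holdings Ltd (R1): 20% × 27% × 21% = 1.134% of Larkspur Manufacturing Inc.
Aggregating (R2): 10.8054% + 7.1709% + 1.134% = 19.1103%.
19.1103% falls short of the 20% threshold by 0.8897 percentage points.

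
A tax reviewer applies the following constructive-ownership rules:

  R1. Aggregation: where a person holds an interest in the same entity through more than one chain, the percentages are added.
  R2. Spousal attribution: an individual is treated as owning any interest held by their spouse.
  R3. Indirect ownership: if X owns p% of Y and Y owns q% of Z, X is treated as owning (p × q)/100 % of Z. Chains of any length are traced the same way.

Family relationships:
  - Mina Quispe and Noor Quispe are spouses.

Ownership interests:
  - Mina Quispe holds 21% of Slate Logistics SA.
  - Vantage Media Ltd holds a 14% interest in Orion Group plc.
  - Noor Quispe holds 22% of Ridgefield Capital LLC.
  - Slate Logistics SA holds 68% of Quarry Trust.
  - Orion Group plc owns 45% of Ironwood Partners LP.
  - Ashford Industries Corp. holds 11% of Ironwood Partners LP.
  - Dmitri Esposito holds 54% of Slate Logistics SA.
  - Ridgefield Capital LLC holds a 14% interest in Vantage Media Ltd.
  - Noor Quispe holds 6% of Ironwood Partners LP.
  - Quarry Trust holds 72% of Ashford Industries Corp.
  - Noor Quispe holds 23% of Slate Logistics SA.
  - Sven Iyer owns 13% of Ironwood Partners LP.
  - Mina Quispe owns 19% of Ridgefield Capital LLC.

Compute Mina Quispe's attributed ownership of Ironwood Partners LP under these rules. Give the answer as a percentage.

By spousal attribution (R2), Mina Quispe is treated as also owning Noor Quispe's interest in Ridgefield Capital LLC, giving 19% + 22% = 41%.
By spousal attribution (R2), Mina Quispe is treated as also owning Noor Quispe's interest in Slate Logistics SA, giving 21% + 23% = 44%.
By spousal attribution (R2), Mina Quispe is treated as owning Noor Quispe's 6% interest in Ironwood Partners LP.
Chain via Ridgefield Capital LLC → Vantage Media Ltd → Orion Group plc (R3): 41% × 14% × 14% × 45% = 0.36162% of Ironwood Partners LP.
Chain via Slate Logistics SA → Quarry Trust → Ashford Industries Corp. (R3): 44% × 68% × 72% × 11% = 2.369664% of Ironwood Partners LP.
Direct interest in Ironwood Partners LP: 6%.
Aggregating (R1): 0.36162% + 2.369664% + 6% = 8.731284%.

8.731284%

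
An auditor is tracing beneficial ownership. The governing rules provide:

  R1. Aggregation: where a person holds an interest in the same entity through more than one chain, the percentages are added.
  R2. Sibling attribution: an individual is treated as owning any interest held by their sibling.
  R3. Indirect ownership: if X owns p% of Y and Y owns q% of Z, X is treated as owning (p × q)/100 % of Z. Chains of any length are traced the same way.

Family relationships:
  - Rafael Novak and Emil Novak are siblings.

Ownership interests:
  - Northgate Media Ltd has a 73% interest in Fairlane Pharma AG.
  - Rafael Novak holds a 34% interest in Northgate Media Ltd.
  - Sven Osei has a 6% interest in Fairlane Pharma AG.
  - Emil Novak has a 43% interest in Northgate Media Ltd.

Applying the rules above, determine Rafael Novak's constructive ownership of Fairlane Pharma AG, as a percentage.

By sibling attribution (R2), Rafael Novak is treated as also owning Emil Novak's interest in Northgate Media Ltd, giving 34% + 43% = 77%.
Chain via Northgate Media Ltd (R3): 77% × 73% = 56.21% of Fairlane Pharma AG.

56.21%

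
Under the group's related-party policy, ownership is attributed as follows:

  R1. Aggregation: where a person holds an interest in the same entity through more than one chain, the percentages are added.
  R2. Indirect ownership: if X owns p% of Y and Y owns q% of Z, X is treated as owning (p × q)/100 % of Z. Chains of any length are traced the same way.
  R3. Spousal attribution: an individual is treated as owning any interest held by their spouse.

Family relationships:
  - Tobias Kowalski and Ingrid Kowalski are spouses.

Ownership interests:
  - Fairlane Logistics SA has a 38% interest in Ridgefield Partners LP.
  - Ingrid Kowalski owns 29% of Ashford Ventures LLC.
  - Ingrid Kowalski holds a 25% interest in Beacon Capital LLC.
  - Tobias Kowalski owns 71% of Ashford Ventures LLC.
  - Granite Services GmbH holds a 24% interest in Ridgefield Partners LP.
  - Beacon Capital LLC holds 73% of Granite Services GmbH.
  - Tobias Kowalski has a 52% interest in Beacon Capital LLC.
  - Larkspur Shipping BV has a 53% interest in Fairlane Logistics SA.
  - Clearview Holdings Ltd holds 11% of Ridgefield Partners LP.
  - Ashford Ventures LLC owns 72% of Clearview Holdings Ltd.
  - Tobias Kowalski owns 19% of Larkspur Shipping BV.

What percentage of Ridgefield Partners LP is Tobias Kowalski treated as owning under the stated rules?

By spousal attribution (R3), Tobias Kowalski is treated as also owning Ingrid Kowalski's interest in Ashford Ventures LLC, giving 71% + 29% = 100%.
By spousal attribution (R3), Tobias Kowalski is treated as also owning Ingrid Kowalski's interest in Beacon Capital LLC, giving 52% + 25% = 77%.
Chain via Ashford Ventures LLC → Clearview Holdings Ltd (R2): 100% × 72% × 11% = 7.92% of Ridgefield Partners LP.
Chain via Beacon Capital LLC → Granite Services GmbH (R2): 77% × 73% × 24% = 13.4904% of Ridgefield Partners LP.
Chain via Larkspur Shipping BV → Fairlane Logistics SA (R2): 19% × 53% × 38% = 3.8266% of Ridgefield Partners LP.
Aggregating (R1): 7.92% + 13.4904% + 3.8266% = 25.237%.

25.237%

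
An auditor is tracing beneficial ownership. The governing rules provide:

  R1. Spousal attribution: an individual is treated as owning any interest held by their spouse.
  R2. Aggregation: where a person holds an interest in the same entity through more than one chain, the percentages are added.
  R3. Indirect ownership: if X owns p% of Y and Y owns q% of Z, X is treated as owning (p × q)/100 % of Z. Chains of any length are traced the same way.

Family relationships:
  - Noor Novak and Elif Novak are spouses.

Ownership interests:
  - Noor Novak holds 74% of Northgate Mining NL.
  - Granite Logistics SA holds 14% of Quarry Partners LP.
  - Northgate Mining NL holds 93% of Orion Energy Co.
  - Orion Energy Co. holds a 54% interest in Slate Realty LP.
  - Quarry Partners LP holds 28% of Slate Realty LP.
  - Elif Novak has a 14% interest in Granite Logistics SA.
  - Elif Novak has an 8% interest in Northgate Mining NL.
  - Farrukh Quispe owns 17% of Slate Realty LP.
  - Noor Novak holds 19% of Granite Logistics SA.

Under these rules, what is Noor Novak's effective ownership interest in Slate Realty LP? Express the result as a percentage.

42.474%

By spousal attribution (R1), Noor Novak is treated as also owning Elif Novak's interest in Granite Logistics SA, giving 19% + 14% = 33%.
By spousal attribution (R1), Noor Novak is treated as also owning Elif Novak's interest in Northgate Mining NL, giving 74% + 8% = 82%.
Chain via Granite Logistics SA → Quarry Partners LP (R3): 33% × 14% × 28% = 1.2936% of Slate Realty LP.
Chain via Northgate Mining NL → Orion Energy Co. (R3): 82% × 93% × 54% = 41.1804% of Slate Realty LP.
Aggregating (R2): 1.2936% + 41.1804% = 42.474%.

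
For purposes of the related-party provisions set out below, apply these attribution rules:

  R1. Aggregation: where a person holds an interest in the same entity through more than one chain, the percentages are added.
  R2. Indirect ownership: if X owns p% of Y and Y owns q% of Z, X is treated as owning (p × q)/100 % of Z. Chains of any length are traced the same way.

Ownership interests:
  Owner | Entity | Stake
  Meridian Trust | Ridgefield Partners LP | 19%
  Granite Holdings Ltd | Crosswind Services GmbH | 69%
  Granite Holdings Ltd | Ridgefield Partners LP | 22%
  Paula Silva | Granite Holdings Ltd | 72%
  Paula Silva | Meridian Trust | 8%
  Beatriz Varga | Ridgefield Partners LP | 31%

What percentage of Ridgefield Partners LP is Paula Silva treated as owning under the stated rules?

17.36%

Chain via Meridian Trust (R2): 8% × 19% = 1.52% of Ridgefield Partners LP.
Chain via Granite Holdings Ltd (R2): 72% × 22% = 15.84% of Ridgefield Partners LP.
Aggregating (R1): 1.52% + 15.84% = 17.36%.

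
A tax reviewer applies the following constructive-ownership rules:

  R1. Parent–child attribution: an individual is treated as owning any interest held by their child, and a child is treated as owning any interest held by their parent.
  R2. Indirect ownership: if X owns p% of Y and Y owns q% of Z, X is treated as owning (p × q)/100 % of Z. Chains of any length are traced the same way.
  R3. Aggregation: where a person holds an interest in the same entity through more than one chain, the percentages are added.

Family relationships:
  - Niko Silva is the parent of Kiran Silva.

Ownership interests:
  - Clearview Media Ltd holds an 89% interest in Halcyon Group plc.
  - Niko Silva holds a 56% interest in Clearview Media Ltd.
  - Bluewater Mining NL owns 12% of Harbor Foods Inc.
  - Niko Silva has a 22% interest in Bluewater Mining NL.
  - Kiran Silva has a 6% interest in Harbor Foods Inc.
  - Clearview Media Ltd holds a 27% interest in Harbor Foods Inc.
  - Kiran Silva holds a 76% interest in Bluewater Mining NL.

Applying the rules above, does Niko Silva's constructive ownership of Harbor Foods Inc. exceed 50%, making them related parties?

No

By parent–child attribution (R1), Niko Silva is treated as also owning Kiran Silva's interest in Bluewater Mining NL, giving 22% + 76% = 98%.
By parent–child attribution (R1), Niko Silva is treated as owning Kiran Silva's 6% interest in Harbor Foods Inc.
Chain via Bluewater Mining NL (R2): 98% × 12% = 11.76% of Harbor Foods Inc.
Chain via Clearview Media Ltd (R2): 56% × 27% = 15.12% of Harbor Foods Inc.
Direct interest in Harbor Foods Inc: 6%.
Aggregating (R3): 11.76% + 15.12% + 6% = 32.88%.
32.88% does not exceed the 50% threshold, so Niko is not a related party to Harbor Foods Inc.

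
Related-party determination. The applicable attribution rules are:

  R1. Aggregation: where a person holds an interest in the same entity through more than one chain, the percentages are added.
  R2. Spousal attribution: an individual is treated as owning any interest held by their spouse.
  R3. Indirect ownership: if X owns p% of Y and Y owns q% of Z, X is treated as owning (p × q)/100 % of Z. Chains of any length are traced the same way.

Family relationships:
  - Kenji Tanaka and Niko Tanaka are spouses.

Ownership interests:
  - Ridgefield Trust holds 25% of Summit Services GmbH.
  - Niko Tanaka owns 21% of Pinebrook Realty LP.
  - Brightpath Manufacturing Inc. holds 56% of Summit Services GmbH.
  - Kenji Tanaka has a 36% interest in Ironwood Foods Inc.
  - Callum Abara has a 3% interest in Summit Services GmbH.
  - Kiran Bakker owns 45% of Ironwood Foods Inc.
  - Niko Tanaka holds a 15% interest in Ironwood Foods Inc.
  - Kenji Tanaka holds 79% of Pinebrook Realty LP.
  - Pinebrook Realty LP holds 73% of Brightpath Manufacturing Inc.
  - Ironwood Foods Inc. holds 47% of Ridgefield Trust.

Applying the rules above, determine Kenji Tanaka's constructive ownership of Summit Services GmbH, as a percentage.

By spousal attribution (R2), Kenji Tanaka is treated as also owning Niko Tanaka's interest in Ironwood Foods Inc, giving 36% + 15% = 51%.
By spousal attribution (R2), Kenji Tanaka is treated as also owning Niko Tanaka's interest in Pinebrook Realty LP, giving 79% + 21% = 100%.
Chain via Ironwood Foods Inc. → Ridgefield Trust (R3): 51% × 47% × 25% = 5.9925% of Summit Services GmbH.
Chain via Pinebrook Realty LP → Brightpath Manufacturing Inc. (R3): 100% × 73% × 56% = 40.88% of Summit Services GmbH.
Aggregating (R1): 5.9925% + 40.88% = 46.8725%.

46.8725%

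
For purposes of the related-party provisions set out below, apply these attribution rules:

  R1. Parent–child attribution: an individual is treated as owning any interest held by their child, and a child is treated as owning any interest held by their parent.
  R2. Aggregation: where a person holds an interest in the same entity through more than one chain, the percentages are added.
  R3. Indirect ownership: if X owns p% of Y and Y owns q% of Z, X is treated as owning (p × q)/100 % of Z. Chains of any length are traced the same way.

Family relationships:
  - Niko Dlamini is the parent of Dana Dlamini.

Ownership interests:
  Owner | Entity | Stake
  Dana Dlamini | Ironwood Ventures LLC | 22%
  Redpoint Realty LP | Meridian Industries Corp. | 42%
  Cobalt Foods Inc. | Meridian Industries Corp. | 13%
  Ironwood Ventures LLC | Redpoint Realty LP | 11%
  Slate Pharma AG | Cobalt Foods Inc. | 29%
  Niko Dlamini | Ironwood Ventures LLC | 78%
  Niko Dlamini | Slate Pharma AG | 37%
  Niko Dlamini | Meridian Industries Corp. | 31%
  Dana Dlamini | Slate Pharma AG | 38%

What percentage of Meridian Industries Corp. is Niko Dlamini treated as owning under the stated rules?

38.4475%

By parent–child attribution (R1), Niko Dlamini is treated as also owning Dana Dlamini's interest in Ironwood Ventures LLC, giving 78% + 22% = 100%.
By parent–child attribution (R1), Niko Dlamini is treated as also owning Dana Dlamini's interest in Slate Pharma AG, giving 37% + 38% = 75%.
Chain via Ironwood Ventures LLC → Redpoint Realty LP (R3): 100% × 11% × 42% = 4.62% of Meridian Industries Corp.
Chain via Slate Pharma AG → Cobalt Foods Inc. (R3): 75% × 29% × 13% = 2.8275% of Meridian Industries Corp.
Direct interest in Meridian Industries Corp: 31%.
Aggregating (R2): 4.62% + 2.8275% + 31% = 38.4475%.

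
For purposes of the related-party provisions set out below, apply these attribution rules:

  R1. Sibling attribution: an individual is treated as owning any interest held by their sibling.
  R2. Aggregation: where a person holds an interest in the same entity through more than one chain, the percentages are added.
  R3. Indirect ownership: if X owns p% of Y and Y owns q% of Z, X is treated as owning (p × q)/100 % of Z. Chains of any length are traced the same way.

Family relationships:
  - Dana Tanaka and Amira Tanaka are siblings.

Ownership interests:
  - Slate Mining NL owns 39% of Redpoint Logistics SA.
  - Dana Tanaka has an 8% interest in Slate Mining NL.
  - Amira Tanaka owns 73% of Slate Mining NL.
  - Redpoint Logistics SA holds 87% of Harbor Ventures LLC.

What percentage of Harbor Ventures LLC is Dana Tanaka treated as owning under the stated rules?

By sibling attribution (R1), Dana Tanaka is treated as also owning Amira Tanaka's interest in Slate Mining NL, giving 8% + 73% = 81%.
Chain via Slate Mining NL → Redpoint Logistics SA (R3): 81% × 39% × 87% = 27.4833% of Harbor Ventures LLC.

27.4833%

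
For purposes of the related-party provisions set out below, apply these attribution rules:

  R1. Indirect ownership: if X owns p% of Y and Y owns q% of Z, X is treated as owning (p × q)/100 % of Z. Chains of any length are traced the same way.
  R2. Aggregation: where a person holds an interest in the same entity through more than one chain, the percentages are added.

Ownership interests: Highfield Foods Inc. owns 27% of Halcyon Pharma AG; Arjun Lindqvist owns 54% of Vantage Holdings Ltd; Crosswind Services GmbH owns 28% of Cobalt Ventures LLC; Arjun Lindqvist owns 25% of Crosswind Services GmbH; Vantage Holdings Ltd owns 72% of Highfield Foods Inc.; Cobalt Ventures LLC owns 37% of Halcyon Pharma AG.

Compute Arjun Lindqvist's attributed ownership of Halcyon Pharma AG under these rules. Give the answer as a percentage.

Chain via Vantage Holdings Ltd → Highfield Foods Inc. (R1): 54% × 72% × 27% = 10.4976% of Halcyon Pharma AG.
Chain via Crosswind Services GmbH → Cobalt Ventures LLC (R1): 25% × 28% × 37% = 2.59% of Halcyon Pharma AG.
Aggregating (R2): 10.4976% + 2.59% = 13.0876%.

13.0876%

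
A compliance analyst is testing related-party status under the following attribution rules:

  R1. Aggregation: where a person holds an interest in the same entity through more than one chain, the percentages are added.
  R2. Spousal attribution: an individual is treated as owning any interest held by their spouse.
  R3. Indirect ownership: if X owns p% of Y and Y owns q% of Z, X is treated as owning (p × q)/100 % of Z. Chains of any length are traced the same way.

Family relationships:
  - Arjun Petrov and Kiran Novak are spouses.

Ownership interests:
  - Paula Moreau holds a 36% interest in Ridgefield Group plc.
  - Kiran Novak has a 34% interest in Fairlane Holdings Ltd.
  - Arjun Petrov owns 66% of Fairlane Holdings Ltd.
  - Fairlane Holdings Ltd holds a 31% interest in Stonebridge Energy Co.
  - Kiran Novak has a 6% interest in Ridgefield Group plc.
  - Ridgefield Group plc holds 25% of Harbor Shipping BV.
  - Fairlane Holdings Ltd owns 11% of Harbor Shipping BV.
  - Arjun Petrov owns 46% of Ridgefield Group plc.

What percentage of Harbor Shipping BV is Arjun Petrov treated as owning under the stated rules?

By spousal attribution (R2), Arjun Petrov is treated as also owning Kiran Novak's interest in Fairlane Holdings Ltd, giving 66% + 34% = 100%.
By spousal attribution (R2), Arjun Petrov is treated as also owning Kiran Novak's interest in Ridgefield Group plc, giving 46% + 6% = 52%.
Chain via Fairlane Holdings Ltd (R3): 100% × 11% = 11% of Harbor Shipping BV.
Chain via Ridgefield Group plc (R3): 52% × 25% = 13% of Harbor Shipping BV.
Aggregating (R1): 11% + 13% = 24%.

24%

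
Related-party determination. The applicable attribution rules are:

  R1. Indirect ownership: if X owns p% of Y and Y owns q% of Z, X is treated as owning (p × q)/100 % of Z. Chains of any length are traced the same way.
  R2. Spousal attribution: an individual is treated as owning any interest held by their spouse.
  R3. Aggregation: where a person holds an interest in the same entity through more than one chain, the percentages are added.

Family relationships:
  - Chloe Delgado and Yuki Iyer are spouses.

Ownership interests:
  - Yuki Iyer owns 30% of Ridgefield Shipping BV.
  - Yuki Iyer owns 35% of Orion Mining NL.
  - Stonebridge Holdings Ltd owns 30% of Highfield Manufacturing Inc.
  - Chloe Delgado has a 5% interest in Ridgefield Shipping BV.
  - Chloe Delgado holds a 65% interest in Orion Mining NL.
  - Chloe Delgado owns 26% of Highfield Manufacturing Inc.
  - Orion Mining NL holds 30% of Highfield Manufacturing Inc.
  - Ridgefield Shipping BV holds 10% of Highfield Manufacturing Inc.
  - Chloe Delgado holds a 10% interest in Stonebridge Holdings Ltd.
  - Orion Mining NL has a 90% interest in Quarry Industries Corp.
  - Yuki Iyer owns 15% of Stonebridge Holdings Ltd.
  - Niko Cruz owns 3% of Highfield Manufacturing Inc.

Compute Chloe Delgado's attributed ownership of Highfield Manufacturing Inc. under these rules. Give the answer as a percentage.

By spousal attribution (R2), Chloe Delgado is treated as also owning Yuki Iyer's interest in Ridgefield Shipping BV, giving 5% + 30% = 35%.
By spousal attribution (R2), Chloe Delgado is treated as also owning Yuki Iyer's interest in Orion Mining NL, giving 65% + 35% = 100%.
By spousal attribution (R2), Chloe Delgado is treated as also owning Yuki Iyer's interest in Stonebridge Holdings Ltd, giving 10% + 15% = 25%.
Chain via Ridgefield Shipping BV (R1): 35% × 10% = 3.5% of Highfield Manufacturing Inc.
Chain via Orion Mining NL (R1): 100% × 30% = 30% of Highfield Manufacturing Inc.
Chain via Stonebridge Holdings Ltd (R1): 25% × 30% = 7.5% of Highfield Manufacturing Inc.
Direct interest in Highfield Manufacturing Inc: 26%.
Aggregating (R3): 3.5% + 30% + 7.5% + 26% = 67%.

67%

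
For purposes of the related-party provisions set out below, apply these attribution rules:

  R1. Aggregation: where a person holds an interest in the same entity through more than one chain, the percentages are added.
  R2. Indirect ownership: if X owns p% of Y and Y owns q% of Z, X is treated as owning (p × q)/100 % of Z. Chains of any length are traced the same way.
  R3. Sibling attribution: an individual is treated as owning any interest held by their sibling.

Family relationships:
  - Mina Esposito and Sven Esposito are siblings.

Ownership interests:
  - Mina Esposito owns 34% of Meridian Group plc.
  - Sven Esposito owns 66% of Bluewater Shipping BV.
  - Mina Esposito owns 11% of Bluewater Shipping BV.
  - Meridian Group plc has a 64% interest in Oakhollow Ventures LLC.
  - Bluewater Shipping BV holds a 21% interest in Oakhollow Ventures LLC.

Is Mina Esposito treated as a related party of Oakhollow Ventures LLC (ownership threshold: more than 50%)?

No

By sibling attribution (R3), Mina Esposito is treated as also owning Sven Esposito's interest in Bluewater Shipping BV, giving 11% + 66% = 77%.
Chain via Bluewater Shipping BV (R2): 77% × 21% = 16.17% of Oakhollow Ventures LLC.
Chain via Meridian Group plc (R2): 34% × 64% = 21.76% of Oakhollow Ventures LLC.
Aggregating (R1): 16.17% + 21.76% = 37.93%.
37.93% does not exceed the 50% threshold, so Mina is not a related party to Oakhollow Ventures LLC.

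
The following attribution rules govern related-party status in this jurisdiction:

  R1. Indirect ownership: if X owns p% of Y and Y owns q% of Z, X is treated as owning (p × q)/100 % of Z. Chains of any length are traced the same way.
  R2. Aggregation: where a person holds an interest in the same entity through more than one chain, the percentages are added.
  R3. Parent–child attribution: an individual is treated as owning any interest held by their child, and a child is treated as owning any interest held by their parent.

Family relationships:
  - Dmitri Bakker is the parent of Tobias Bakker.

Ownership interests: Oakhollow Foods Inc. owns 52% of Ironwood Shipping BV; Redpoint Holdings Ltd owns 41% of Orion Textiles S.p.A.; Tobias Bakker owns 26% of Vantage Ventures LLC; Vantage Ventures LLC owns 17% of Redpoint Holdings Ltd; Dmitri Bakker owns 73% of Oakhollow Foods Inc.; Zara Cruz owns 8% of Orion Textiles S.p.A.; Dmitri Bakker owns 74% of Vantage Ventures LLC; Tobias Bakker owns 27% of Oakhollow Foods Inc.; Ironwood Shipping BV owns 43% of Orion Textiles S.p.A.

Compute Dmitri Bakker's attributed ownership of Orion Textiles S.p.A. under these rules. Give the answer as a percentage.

By parent–child attribution (R3), Dmitri Bakker is treated as also owning Tobias Bakker's interest in Oakhollow Foods Inc, giving 73% + 27% = 100%.
By parent–child attribution (R3), Dmitri Bakker is treated as also owning Tobias Bakker's interest in Vantage Ventures LLC, giving 74% + 26% = 100%.
Chain via Oakhollow Foods Inc. → Ironwood Shipping BV (R1): 100% × 52% × 43% = 22.36% of Orion Textiles S.p.A.
Chain via Vantage Ventures LLC → Redpoint Holdings Ltd (R1): 100% × 17% × 41% = 6.97% of Orion Textiles S.p.A.
Aggregating (R2): 22.36% + 6.97% = 29.33%.

29.33%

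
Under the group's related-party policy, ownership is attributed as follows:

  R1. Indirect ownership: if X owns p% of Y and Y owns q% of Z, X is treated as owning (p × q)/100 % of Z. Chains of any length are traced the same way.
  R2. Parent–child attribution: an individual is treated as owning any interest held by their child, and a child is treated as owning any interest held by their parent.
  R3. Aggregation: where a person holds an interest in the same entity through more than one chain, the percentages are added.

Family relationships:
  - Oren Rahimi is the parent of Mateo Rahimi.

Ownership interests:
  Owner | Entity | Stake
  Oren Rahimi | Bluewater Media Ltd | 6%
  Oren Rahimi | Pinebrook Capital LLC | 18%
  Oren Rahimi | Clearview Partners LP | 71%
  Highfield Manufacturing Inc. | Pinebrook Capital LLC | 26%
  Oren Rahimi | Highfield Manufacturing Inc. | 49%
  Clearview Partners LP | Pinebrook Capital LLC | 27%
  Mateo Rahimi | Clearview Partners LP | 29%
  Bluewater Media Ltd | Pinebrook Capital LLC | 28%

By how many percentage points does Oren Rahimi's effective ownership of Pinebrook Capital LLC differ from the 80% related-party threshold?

By parent–child attribution (R2), Oren Rahimi is treated as also owning Mateo Rahimi's interest in Clearview Partners LP, giving 71% + 29% = 100%.
Chain via Clearview Partners LP (R1): 100% × 27% = 27% of Pinebrook Capital LLC.
Chain via Highfield Manufacturing Inc. (R1): 49% × 26% = 12.74% of Pinebrook Capital LLC.
Chain via Bluewater Media Ltd (R1): 6% × 28% = 1.68% of Pinebrook Capital LLC.
Direct interest in Pinebrook Capital LLC: 18%.
Aggregating (R3): 27% + 12.74% + 1.68% + 18% = 59.42%.
59.42% falls short of the 80% threshold by 20.58 percentage points.

20.58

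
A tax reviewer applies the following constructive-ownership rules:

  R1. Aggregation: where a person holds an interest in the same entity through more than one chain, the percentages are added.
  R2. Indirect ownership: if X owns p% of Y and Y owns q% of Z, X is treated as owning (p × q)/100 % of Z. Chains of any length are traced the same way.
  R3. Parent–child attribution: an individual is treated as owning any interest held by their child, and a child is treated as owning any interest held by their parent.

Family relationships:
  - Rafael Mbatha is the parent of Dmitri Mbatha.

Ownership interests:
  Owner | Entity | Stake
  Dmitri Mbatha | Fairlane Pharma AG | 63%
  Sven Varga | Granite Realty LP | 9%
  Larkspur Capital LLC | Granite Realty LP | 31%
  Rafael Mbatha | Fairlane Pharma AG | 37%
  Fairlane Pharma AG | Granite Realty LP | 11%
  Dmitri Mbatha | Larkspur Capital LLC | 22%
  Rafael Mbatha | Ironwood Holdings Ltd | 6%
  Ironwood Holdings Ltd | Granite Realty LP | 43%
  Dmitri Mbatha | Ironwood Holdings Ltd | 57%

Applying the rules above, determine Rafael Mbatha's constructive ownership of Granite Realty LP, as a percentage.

By parent–child attribution (R3), Rafael Mbatha is treated as also owning Dmitri Mbatha's interest in Fairlane Pharma AG, giving 37% + 63% = 100%.
By parent–child attribution (R3), Rafael Mbatha is treated as also owning Dmitri Mbatha's interest in Ironwood Holdings Ltd, giving 6% + 57% = 63%.
By parent–child attribution (R3), Rafael Mbatha is treated as owning Dmitri Mbatha's 22% interest in Larkspur Capital LLC.
Chain via Fairlane Pharma AG (R2): 100% × 11% = 11% of Granite Realty LP.
Chain via Ironwood Holdings Ltd (R2): 63% × 43% = 27.09% of Granite Realty LP.
Chain via Larkspur Capital LLC (R2): 22% × 31% = 6.82% of Granite Realty LP.
Aggregating (R1): 11% + 27.09% + 6.82% = 44.91%.

44.91%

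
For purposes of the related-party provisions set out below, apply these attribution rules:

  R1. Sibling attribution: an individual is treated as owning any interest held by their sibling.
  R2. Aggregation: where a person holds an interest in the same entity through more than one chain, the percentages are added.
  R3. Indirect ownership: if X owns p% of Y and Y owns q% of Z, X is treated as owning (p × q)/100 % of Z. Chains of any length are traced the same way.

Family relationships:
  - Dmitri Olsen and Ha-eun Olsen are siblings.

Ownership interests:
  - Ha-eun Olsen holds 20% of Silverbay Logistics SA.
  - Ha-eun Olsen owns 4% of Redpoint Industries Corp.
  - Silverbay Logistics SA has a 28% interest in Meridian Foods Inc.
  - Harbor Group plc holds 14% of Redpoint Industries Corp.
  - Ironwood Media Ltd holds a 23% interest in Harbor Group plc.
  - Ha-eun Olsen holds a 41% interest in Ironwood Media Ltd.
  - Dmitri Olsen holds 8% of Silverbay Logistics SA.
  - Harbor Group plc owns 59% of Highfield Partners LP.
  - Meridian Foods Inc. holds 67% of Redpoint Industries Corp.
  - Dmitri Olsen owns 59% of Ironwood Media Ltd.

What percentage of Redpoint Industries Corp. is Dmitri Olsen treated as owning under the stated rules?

12.4728%

By sibling attribution (R1), Dmitri Olsen is treated as also owning Ha-eun Olsen's interest in Silverbay Logistics SA, giving 8% + 20% = 28%.
By sibling attribution (R1), Dmitri Olsen is treated as also owning Ha-eun Olsen's interest in Ironwood Media Ltd, giving 59% + 41% = 100%.
By sibling attribution (R1), Dmitri Olsen is treated as owning Ha-eun Olsen's 4% interest in Redpoint Industries Corp.
Chain via Silverbay Logistics SA → Meridian Foods Inc. (R3): 28% × 28% × 67% = 5.2528% of Redpoint Industries Corp.
Chain via Ironwood Media Ltd → Harbor Group plc (R3): 100% × 23% × 14% = 3.22% of Redpoint Industries Corp.
Direct interest in Redpoint Industries Corp: 4%.
Aggregating (R2): 5.2528% + 3.22% + 4% = 12.4728%.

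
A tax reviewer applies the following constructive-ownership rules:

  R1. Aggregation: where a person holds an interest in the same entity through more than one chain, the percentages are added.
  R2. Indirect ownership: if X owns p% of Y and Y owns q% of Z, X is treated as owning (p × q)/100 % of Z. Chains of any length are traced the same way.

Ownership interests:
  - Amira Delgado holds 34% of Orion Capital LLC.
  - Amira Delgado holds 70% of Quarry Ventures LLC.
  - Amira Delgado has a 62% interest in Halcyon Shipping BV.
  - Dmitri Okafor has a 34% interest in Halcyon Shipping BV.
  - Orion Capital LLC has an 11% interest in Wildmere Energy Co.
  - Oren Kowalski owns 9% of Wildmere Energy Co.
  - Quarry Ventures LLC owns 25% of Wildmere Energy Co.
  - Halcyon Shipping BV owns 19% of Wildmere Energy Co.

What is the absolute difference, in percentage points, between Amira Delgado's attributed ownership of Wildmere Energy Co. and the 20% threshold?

13.02

Chain via Quarry Ventures LLC (R2): 70% × 25% = 17.5% of Wildmere Energy Co.
Chain via Orion Capital LLC (R2): 34% × 11% = 3.74% of Wildmere Energy Co.
Chain via Halcyon Shipping BV (R2): 62% × 19% = 11.78% of Wildmere Energy Co.
Aggregating (R1): 17.5% + 3.74% + 11.78% = 33.02%.
33.02% exceeds the 20% threshold by 13.02 percentage points.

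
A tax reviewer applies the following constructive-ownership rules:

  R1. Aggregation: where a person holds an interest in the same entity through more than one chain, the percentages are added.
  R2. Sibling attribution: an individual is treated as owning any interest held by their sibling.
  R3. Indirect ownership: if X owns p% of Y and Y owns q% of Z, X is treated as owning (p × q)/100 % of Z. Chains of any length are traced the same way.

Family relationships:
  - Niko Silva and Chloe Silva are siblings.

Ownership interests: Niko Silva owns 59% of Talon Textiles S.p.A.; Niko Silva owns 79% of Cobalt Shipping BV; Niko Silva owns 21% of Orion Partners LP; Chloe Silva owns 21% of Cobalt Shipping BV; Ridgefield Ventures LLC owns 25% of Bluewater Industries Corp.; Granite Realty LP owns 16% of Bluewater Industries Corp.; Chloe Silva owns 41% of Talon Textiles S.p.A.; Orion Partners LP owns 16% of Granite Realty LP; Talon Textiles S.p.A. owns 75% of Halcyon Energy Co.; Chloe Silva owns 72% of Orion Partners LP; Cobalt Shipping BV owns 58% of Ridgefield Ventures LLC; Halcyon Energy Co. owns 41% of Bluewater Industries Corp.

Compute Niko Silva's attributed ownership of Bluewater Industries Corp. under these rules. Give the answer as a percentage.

By sibling attribution (R2), Niko Silva is treated as also owning Chloe Silva's interest in Talon Textiles S.p.A, giving 59% + 41% = 100%.
By sibling attribution (R2), Niko Silva is treated as also owning Chloe Silva's interest in Cobalt Shipping BV, giving 79% + 21% = 100%.
By sibling attribution (R2), Niko Silva is treated as also owning Chloe Silva's interest in Orion Partners LP, giving 21% + 72% = 93%.
Chain via Talon Textiles S.p.A. → Halcyon Energy Co. (R3): 100% × 75% × 41% = 30.75% of Bluewater Industries Corp.
Chain via Cobalt Shipping BV → Ridgefield Ventures LLC (R3): 100% × 58% × 25% = 14.5% of Bluewater Industries Corp.
Chain via Orion Partners LP → Granite Realty LP (R3): 93% × 16% × 16% = 2.3808% of Bluewater Industries Corp.
Aggregating (R1): 30.75% + 14.5% + 2.3808% = 47.6308%.

47.6308%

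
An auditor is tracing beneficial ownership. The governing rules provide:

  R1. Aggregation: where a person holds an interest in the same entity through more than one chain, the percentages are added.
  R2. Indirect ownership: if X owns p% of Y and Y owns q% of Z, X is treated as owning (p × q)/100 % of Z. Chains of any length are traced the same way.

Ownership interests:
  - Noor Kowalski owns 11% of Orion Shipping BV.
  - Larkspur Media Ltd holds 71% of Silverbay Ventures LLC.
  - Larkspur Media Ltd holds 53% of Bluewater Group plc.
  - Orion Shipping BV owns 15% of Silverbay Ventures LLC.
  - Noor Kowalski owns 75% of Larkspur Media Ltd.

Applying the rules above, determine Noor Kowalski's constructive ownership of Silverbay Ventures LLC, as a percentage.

Chain via Larkspur Media Ltd (R2): 75% × 71% = 53.25% of Silverbay Ventures LLC.
Chain via Orion Shipping BV (R2): 11% × 15% = 1.65% of Silverbay Ventures LLC.
Aggregating (R1): 53.25% + 1.65% = 54.9%.

54.9%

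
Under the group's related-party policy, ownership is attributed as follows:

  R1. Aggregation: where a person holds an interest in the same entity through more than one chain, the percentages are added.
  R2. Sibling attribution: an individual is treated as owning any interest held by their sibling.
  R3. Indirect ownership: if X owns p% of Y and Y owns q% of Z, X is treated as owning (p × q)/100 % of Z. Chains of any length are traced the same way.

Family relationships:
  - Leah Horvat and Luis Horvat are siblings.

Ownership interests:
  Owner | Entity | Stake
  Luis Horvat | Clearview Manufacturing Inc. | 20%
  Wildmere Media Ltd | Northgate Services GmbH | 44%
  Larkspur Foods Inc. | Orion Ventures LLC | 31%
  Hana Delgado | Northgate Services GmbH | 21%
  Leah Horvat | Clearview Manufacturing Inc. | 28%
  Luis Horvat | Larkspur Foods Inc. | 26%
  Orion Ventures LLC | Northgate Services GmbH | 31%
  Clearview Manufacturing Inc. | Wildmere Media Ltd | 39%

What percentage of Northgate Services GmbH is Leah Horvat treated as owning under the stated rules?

By sibling attribution (R2), Leah Horvat is treated as also owning Luis Horvat's interest in Clearview Manufacturing Inc, giving 28% + 20% = 48%.
By sibling attribution (R2), Leah Horvat is treated as owning Luis Horvat's 26% interest in Larkspur Foods Inc.
Chain via Clearview Manufacturing Inc. → Wildmere Media Ltd (R3): 48% × 39% × 44% = 8.2368% of Northgate Services GmbH.
Chain via Larkspur Foods Inc. → Orion Ventures LLC (R3): 26% × 31% × 31% = 2.4986% of Northgate Services GmbH.
Aggregating (R1): 8.2368% + 2.4986% = 10.7354%.

10.7354%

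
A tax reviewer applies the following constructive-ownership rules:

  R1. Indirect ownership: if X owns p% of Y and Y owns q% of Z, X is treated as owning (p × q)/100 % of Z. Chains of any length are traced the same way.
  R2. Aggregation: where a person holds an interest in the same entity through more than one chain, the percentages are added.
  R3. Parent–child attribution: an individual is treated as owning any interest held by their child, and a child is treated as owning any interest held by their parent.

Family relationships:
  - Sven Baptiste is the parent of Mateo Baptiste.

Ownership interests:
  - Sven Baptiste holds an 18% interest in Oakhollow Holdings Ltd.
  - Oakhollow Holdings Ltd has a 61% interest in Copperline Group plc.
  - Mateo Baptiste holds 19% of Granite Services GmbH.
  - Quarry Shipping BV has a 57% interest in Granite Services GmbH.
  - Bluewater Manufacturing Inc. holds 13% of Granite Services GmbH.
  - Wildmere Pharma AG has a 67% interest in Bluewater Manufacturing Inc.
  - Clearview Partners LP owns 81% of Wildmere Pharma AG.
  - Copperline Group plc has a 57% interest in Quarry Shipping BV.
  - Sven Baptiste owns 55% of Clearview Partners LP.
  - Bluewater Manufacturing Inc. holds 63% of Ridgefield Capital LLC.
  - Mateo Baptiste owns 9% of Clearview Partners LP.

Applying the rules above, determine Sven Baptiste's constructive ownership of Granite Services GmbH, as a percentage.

27.082666%

By parent–child attribution (R3), Sven Baptiste is treated as also owning Mateo Baptiste's interest in Clearview Partners LP, giving 55% + 9% = 64%.
By parent–child attribution (R3), Sven Baptiste is treated as owning Mateo Baptiste's 19% interest in Granite Services GmbH.
Chain via Clearview Partners LP → Wildmere Pharma AG → Bluewater Manufacturing Inc. (R1): 64% × 81% × 67% × 13% = 4.515264% of Granite Services GmbH.
Chain via Oakhollow Holdings Ltd → Copperline Group plc → Quarry Shipping BV (R1): 18% × 61% × 57% × 57% = 3.567402% of Granite Services GmbH.
Direct interest in Granite Services GmbH: 19%.
Aggregating (R2): 4.515264% + 3.567402% + 19% = 27.082666%.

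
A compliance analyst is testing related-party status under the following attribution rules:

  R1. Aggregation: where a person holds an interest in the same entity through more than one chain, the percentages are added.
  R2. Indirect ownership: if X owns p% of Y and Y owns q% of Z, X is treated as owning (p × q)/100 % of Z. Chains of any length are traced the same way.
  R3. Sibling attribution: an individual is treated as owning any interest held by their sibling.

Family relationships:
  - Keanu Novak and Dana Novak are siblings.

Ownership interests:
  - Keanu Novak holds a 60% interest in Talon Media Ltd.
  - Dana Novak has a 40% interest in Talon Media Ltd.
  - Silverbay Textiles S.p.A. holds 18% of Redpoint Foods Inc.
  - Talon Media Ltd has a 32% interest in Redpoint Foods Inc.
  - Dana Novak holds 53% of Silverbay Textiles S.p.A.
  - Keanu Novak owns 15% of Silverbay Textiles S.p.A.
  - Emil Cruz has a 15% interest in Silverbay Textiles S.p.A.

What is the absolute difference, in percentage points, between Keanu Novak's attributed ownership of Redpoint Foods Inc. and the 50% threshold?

5.76

By sibling attribution (R3), Keanu Novak is treated as also owning Dana Novak's interest in Talon Media Ltd, giving 60% + 40% = 100%.
By sibling attribution (R3), Keanu Novak is treated as also owning Dana Novak's interest in Silverbay Textiles S.p.A, giving 15% + 53% = 68%.
Chain via Talon Media Ltd (R2): 100% × 32% = 32% of Redpoint Foods Inc.
Chain via Silverbay Textiles S.p.A. (R2): 68% × 18% = 12.24% of Redpoint Foods Inc.
Aggregating (R1): 32% + 12.24% = 44.24%.
44.24% falls short of the 50% threshold by 5.76 percentage points.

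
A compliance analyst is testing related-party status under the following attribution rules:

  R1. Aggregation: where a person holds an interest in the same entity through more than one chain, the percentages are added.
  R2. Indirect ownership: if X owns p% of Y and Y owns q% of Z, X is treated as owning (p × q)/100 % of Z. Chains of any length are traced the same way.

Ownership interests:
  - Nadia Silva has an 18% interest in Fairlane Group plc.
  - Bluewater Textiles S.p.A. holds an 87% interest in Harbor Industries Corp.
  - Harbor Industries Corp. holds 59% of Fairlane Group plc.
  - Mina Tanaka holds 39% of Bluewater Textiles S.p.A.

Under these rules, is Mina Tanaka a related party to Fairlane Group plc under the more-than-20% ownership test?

Yes

Chain via Bluewater Textiles S.p.A. → Harbor Industries Corp. (R2): 39% × 87% × 59% = 20.0187% of Fairlane Group plc.
20.0187% exceeds the 20% threshold, so Mina is a related party to Fairlane Group plc.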